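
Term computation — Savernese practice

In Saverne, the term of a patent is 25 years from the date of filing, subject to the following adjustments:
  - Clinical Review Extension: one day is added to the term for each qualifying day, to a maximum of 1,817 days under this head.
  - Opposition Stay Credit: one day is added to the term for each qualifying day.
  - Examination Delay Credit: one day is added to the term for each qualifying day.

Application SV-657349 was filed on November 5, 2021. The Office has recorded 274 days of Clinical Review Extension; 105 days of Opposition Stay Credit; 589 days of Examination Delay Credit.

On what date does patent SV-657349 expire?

Base term: filing date + 25 years → 5 November 2046.
Clinical Review Extension: 274 days (within the 1817-day cap) → +274 days → 6 August 2047.
Opposition Stay Credit: +105 days → 19 November 2047.
Examination Delay Credit: +589 days → 30 June 2049.

June 30, 2049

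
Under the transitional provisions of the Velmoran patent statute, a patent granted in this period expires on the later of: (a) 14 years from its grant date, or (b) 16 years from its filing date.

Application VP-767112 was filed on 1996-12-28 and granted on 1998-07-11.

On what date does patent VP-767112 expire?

2012-12-28

(a) grant + 14 years → 11 July 2012.
(b) filing + 16 years → 28 December 2012.
Later of the two: 28 December 2012.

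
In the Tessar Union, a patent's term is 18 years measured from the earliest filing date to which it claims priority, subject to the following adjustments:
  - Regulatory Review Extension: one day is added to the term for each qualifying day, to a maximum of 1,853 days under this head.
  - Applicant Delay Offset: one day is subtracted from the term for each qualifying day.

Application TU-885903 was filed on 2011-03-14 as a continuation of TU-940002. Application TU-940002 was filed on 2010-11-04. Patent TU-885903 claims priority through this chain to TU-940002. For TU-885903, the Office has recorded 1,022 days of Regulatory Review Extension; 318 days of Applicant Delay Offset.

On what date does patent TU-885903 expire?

Earliest priority filing: 4 November 2010.
Base term: 4 November 2010 + 18 years → 4 November 2028.
Regulatory Review Extension: 1022 days (within the 1853-day cap) → +1022 days → 23 August 2031.
Applicant Delay Offset: −318 days → 9 October 2030.

October 9, 2030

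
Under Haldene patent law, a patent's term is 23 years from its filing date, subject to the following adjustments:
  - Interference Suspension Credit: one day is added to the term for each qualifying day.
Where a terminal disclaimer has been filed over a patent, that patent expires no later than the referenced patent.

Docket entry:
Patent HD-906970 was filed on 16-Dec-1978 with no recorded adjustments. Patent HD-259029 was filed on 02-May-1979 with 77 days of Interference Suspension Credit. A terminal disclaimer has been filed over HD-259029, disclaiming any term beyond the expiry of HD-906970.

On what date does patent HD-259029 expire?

Natural term of HD-259029:
  Base: filing + 23 years → 2 May 2002.
  Interference Suspension Credit: +77 days → 18 July 2002.
Expiry of referenced patent HD-906970:
  Base: filing + 23 years → 16 December 2001.
Terminal disclaimer: HD-259029 expires on the earlier of 18 July 2002 and 16 December 2001.

2001-12-16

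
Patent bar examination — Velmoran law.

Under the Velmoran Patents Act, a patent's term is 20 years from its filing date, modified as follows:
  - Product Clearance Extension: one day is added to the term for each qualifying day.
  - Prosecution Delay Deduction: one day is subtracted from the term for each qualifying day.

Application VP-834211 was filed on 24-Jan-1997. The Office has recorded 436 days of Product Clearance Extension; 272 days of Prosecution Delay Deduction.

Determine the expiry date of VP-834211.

2017-07-07

Base term: filing date + 20 years → 24 January 2017.
Product Clearance Extension: +436 days → 5 April 2018.
Prosecution Delay Deduction: −272 days → 7 July 2017.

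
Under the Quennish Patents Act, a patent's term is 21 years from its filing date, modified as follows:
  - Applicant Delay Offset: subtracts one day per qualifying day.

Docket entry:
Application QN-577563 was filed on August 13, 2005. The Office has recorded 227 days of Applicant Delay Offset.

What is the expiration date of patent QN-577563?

December 29, 2025

Base term: filing date + 21 years → 13 August 2026.
Applicant Delay Offset: −227 days → 29 December 2025.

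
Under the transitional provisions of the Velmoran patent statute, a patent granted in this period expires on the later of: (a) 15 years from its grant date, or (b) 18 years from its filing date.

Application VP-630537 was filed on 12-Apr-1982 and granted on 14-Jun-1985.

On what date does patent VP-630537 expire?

(a) grant + 15 years → 14 June 2000.
(b) filing + 18 years → 12 April 2000.
Later of the two: 14 June 2000.

2000-06-14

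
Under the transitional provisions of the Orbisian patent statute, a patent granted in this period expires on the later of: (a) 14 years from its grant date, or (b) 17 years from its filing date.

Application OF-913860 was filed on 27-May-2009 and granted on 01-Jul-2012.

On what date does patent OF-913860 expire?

July 1, 2026

(a) grant + 14 years → 1 July 2026.
(b) filing + 17 years → 27 May 2026.
Later of the two: 1 July 2026.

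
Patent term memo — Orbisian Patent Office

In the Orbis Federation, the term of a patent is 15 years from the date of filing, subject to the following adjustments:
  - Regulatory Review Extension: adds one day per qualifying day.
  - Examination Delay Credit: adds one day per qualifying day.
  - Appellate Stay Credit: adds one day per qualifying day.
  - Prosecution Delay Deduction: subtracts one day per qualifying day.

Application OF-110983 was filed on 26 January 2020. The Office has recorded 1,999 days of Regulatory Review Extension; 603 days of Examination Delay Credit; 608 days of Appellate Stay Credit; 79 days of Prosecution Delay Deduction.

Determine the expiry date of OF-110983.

Base term: filing date + 15 years → 26 January 2035.
Regulatory Review Extension: +1999 days → 17 July 2040.
Examination Delay Credit: +603 days → 12 March 2042.
Appellate Stay Credit: +608 days → 10 November 2043.
Prosecution Delay Deduction: −79 days → 23 August 2043.

2043-08-23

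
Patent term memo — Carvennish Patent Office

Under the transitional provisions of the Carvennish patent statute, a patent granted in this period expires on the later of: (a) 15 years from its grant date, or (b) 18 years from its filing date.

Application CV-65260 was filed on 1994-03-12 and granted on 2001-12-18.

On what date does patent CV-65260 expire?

2016-12-18

(a) grant + 15 years → 18 December 2016.
(b) filing + 18 years → 12 March 2012.
Later of the two: 18 December 2016.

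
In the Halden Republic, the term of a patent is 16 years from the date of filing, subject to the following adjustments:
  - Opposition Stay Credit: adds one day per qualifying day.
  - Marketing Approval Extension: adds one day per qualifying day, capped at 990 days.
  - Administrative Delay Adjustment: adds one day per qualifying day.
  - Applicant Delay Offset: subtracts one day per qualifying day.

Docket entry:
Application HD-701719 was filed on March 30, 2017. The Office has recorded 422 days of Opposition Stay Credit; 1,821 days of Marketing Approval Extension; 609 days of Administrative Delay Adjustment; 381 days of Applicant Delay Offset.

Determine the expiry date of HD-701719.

September 25, 2037

Base term: filing date + 16 years → 30 March 2033.
Opposition Stay Credit: +422 days → 26 May 2034.
Marketing Approval Extension: 1821 days claimed exceeds the 990-day cap, so +990 days → 9 February 2037.
Administrative Delay Adjustment: +609 days → 11 October 2038.
Applicant Delay Offset: −381 days → 25 September 2037.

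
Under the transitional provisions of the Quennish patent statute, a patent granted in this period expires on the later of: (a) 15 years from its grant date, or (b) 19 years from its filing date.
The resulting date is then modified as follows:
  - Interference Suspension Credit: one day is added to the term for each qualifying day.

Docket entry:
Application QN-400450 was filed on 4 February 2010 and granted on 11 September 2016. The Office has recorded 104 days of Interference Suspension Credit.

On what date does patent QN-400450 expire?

(a) grant + 15 years → 11 September 2031.
(b) filing + 19 years → 4 February 2029.
Later of the two: 11 September 2031.
Interference Suspension Credit: +104 days → 24 December 2031.

2031-12-24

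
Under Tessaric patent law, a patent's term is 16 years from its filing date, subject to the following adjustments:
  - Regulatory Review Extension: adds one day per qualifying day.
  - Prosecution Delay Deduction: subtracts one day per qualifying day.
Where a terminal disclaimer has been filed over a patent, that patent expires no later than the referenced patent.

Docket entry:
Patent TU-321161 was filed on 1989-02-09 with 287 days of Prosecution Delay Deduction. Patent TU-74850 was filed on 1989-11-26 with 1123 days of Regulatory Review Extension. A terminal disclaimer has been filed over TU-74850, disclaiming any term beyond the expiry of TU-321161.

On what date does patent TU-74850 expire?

2004-04-28

Natural term of TU-74850:
  Base: filing + 16 years → 26 November 2005.
  Regulatory Review Extension: +1123 days → 23 December 2008.
Expiry of referenced patent TU-321161:
  Base: filing + 16 years → 9 February 2005.
  Prosecution Delay Deduction: −287 days → 28 April 2004.
Terminal disclaimer: TU-74850 expires on the earlier of 23 December 2008 and 28 April 2004.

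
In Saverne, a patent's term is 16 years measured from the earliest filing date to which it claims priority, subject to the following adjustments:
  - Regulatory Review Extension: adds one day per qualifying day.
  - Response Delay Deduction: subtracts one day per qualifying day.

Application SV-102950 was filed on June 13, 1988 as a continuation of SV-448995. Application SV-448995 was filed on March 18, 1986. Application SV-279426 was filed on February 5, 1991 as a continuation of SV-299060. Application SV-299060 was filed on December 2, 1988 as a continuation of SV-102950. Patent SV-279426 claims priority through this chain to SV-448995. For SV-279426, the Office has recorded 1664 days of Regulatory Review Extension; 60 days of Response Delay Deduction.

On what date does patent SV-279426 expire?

Earliest priority filing: 18 March 1986.
Base term: 18 March 1986 + 16 years → 18 March 2002.
Regulatory Review Extension: +1664 days → 7 October 2006.
Response Delay Deduction: −60 days → 8 August 2006.

2006-08-08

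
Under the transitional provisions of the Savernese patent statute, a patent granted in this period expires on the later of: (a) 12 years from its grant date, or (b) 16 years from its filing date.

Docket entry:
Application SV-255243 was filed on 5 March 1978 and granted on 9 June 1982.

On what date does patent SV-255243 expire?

1994-06-09

(a) grant + 12 years → 9 June 1994.
(b) filing + 16 years → 5 March 1994.
Later of the two: 9 June 1994.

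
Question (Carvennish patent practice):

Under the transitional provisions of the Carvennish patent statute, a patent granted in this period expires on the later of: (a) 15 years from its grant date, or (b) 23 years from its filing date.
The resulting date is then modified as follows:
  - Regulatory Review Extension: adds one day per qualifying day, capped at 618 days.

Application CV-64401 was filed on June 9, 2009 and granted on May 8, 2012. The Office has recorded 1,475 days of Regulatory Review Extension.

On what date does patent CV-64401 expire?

2034-02-17

(a) grant + 15 years → 8 May 2027.
(b) filing + 23 years → 9 June 2032.
Later of the two: 9 June 2032.
Regulatory Review Extension: 1475 days claimed exceeds the 618-day cap, so +618 days → 17 February 2034.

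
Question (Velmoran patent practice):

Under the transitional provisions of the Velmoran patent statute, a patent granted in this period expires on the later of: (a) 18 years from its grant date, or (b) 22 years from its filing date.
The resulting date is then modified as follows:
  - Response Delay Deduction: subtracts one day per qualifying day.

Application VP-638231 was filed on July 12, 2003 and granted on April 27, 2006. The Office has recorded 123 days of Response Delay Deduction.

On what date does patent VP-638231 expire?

(a) grant + 18 years → 27 April 2024.
(b) filing + 22 years → 12 July 2025.
Later of the two: 12 July 2025.
Response Delay Deduction: −123 days → 11 March 2025.

March 11, 2025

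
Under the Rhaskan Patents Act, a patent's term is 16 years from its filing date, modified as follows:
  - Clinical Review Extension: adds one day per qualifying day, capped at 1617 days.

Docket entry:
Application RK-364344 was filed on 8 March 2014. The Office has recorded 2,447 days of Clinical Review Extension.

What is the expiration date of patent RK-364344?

Base term: filing date + 16 years → 8 March 2030.
Clinical Review Extension: 2447 days claimed exceeds the 1617-day cap, so +1617 days → 11 August 2034.

August 11, 2034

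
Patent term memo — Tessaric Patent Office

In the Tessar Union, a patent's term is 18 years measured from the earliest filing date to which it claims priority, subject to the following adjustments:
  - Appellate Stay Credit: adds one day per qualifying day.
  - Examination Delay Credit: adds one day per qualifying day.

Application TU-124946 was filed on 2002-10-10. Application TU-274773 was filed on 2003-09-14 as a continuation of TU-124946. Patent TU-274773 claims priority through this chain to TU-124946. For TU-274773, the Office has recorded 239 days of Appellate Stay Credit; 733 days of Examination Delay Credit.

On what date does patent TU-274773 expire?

June 9, 2023

Earliest priority filing: 10 October 2002.
Base term: 10 October 2002 + 18 years → 10 October 2020.
Appellate Stay Credit: +239 days → 6 June 2021.
Examination Delay Credit: +733 days → 9 June 2023.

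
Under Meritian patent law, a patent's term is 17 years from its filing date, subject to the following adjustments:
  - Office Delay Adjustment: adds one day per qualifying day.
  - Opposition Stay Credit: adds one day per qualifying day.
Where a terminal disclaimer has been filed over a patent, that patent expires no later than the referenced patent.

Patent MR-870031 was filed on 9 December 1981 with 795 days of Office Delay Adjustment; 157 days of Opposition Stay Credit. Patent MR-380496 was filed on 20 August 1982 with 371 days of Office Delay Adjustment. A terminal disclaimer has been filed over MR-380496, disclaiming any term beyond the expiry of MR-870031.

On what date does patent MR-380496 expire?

Natural term of MR-380496:
  Base: filing + 17 years → 20 August 1999.
  Office Delay Adjustment: +371 days → 25 August 2000.
Expiry of referenced patent MR-870031:
  Base: filing + 17 years → 9 December 1998.
  Office Delay Adjustment: +795 days → 11 February 2001.
  Opposition Stay Credit: +157 days → 18 July 2001.
Terminal disclaimer: MR-380496 expires on the earlier of 25 August 2000 and 18 July 2001.

2000-08-25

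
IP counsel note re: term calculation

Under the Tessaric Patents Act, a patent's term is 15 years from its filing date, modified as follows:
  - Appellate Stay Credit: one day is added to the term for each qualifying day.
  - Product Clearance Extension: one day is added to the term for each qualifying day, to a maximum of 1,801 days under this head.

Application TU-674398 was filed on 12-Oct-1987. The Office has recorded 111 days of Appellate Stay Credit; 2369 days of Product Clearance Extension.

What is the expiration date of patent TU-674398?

Base term: filing date + 15 years → 12 October 2002.
Appellate Stay Credit: +111 days → 31 January 2003.
Product Clearance Extension: 2369 days claimed exceeds the 1801-day cap, so +1801 days → 6 January 2008.

January 6, 2008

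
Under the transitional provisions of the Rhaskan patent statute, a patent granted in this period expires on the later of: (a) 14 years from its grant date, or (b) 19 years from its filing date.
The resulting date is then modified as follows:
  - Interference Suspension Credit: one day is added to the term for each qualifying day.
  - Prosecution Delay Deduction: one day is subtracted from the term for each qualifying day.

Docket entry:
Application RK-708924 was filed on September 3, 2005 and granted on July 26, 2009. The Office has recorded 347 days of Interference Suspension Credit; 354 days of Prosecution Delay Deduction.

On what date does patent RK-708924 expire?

(a) grant + 14 years → 26 July 2023.
(b) filing + 19 years → 3 September 2024.
Later of the two: 3 September 2024.
Interference Suspension Credit: +347 days → 16 August 2025.
Prosecution Delay Deduction: −354 days → 27 August 2024.

2024-08-27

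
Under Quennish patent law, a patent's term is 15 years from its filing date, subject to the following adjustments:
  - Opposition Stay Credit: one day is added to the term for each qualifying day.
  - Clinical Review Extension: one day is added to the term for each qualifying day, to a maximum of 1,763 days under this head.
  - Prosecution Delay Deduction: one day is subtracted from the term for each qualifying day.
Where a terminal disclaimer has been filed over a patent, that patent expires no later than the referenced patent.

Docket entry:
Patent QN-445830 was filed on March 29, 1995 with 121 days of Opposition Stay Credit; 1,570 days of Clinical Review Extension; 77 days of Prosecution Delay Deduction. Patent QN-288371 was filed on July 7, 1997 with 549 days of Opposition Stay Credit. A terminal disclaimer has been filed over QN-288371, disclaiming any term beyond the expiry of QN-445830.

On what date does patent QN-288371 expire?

2014-01-07

Natural term of QN-288371:
  Base: filing + 15 years → 7 July 2012.
  Opposition Stay Credit: +549 days → 7 January 2014.
Expiry of referenced patent QN-445830:
  Base: filing + 15 years → 29 March 2010.
  Opposition Stay Credit: +121 days → 28 July 2010.
  Clinical Review Extension: 1570 days (within the 1763-day cap) → +1570 days → 14 November 2014.
  Prosecution Delay Deduction: −77 days → 29 August 2014.
Terminal disclaimer: QN-288371 expires on the earlier of 7 January 2014 and 29 August 2014.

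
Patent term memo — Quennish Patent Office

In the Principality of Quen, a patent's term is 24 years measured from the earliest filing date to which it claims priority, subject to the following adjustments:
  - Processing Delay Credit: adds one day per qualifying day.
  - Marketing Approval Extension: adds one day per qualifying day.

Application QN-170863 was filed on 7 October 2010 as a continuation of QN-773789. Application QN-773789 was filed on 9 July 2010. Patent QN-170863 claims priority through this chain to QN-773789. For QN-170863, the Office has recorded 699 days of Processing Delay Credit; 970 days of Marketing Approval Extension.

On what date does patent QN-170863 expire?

February 2, 2039

Earliest priority filing: 9 July 2010.
Base term: 9 July 2010 + 24 years → 9 July 2034.
Processing Delay Credit: +699 days → 7 June 2036.
Marketing Approval Extension: +970 days → 2 February 2039.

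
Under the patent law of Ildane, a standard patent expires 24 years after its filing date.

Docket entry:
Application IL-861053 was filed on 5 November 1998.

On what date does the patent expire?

Filing date + 24 years → 5 November 2022.

2022-11-05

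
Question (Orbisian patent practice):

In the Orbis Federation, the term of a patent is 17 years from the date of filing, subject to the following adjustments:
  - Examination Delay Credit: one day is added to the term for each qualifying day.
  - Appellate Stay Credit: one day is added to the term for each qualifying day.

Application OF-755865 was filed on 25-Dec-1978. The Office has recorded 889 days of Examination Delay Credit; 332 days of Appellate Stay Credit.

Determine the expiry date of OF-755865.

Base term: filing date + 17 years → 25 December 1995.
Examination Delay Credit: +889 days → 1 June 1998.
Appellate Stay Credit: +332 days → 29 April 1999.

April 29, 1999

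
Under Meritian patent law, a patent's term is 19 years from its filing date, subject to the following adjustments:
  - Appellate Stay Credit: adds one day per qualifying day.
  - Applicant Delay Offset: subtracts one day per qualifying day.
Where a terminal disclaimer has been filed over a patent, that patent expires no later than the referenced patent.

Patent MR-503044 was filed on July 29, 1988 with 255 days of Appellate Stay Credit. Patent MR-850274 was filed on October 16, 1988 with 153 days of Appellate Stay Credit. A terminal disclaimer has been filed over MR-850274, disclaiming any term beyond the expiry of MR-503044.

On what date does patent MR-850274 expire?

2008-03-17

Natural term of MR-850274:
  Base: filing + 19 years → 16 October 2007.
  Appellate Stay Credit: +153 days → 17 March 2008.
Expiry of referenced patent MR-503044:
  Base: filing + 19 years → 29 July 2007.
  Appellate Stay Credit: +255 days → 9 April 2008.
Terminal disclaimer: MR-850274 expires on the earlier of 17 March 2008 and 9 April 2008.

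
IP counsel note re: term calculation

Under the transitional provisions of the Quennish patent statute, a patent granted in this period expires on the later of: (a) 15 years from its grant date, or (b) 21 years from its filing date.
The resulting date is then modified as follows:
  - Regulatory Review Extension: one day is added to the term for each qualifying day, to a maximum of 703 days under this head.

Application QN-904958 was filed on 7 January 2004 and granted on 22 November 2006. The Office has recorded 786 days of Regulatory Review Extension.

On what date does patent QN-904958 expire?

2026-12-11

(a) grant + 15 years → 22 November 2021.
(b) filing + 21 years → 7 January 2025.
Later of the two: 7 January 2025.
Regulatory Review Extension: 786 days claimed exceeds the 703-day cap, so +703 days → 11 December 2026.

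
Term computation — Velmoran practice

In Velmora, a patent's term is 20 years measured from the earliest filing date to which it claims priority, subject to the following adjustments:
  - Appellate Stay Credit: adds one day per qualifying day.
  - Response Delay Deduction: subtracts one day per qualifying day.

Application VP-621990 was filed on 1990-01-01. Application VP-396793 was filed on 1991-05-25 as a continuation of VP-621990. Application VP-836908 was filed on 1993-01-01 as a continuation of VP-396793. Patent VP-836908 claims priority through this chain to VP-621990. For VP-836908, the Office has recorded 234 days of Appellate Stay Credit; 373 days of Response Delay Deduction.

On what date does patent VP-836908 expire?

2009-08-15

Earliest priority filing: 1 January 1990.
Base term: 1 January 1990 + 20 years → 1 January 2010.
Appellate Stay Credit: +234 days → 23 August 2010.
Response Delay Deduction: −373 days → 15 August 2009.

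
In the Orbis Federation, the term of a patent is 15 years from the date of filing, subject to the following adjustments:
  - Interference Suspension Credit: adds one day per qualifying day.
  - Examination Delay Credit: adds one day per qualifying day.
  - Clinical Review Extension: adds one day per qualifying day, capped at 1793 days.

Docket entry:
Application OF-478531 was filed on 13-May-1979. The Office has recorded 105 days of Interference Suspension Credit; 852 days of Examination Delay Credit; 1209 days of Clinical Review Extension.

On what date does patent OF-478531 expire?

Base term: filing date + 15 years → 13 May 1994.
Interference Suspension Credit: +105 days → 26 August 1994.
Examination Delay Credit: +852 days → 25 December 1996.
Clinical Review Extension: 1209 days (within the 1793-day cap) → +1209 days → 17 April 2000.

April 17, 2000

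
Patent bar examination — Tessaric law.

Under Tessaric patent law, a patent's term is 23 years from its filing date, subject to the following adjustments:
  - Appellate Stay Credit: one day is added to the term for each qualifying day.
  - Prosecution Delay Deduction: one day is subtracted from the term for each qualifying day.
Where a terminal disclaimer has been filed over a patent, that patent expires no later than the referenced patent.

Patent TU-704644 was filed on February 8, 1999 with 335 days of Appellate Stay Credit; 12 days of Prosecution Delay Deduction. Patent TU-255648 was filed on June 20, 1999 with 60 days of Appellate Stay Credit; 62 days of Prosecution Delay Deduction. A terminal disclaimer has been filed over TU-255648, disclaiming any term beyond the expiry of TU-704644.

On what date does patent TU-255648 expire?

June 18, 2022

Natural term of TU-255648:
  Base: filing + 23 years → 20 June 2022.
  Appellate Stay Credit: +60 days → 19 August 2022.
  Prosecution Delay Deduction: −62 days → 18 June 2022.
Expiry of referenced patent TU-704644:
  Base: filing + 23 years → 8 February 2022.
  Appellate Stay Credit: +335 days → 9 January 2023.
  Prosecution Delay Deduction: −12 days → 28 December 2022.
Terminal disclaimer: TU-255648 expires on the earlier of 18 June 2022 and 28 December 2022.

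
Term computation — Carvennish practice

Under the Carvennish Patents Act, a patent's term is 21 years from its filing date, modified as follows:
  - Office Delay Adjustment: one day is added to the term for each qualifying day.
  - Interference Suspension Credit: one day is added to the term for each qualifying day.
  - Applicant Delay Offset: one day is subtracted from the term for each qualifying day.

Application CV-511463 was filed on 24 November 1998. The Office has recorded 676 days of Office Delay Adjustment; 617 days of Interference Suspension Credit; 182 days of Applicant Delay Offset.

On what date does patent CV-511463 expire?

Base term: filing date + 21 years → 24 November 2019.
Office Delay Adjustment: +676 days → 30 September 2021.
Interference Suspension Credit: +617 days → 9 June 2023.
Applicant Delay Offset: −182 days → 9 December 2022.

2022-12-09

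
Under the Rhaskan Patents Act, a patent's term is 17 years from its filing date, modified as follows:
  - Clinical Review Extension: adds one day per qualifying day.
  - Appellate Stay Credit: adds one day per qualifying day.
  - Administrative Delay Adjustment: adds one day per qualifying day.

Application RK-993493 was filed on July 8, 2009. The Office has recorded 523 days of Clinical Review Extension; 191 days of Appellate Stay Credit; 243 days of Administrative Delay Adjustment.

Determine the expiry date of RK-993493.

2029-02-19

Base term: filing date + 17 years → 8 July 2026.
Clinical Review Extension: +523 days → 13 December 2027.
Appellate Stay Credit: +191 days → 21 June 2028.
Administrative Delay Adjustment: +243 days → 19 February 2029.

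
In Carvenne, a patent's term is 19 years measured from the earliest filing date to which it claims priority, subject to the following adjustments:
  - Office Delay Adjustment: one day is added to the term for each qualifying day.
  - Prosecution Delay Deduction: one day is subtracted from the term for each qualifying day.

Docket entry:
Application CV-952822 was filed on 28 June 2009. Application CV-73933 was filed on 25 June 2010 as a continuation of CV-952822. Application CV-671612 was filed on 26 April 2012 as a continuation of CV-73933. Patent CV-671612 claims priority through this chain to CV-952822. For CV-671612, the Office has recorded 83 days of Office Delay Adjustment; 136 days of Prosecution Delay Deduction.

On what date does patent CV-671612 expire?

May 6, 2028

Earliest priority filing: 28 June 2009.
Base term: 28 June 2009 + 19 years → 28 June 2028.
Office Delay Adjustment: +83 days → 19 September 2028.
Prosecution Delay Deduction: −136 days → 6 May 2028.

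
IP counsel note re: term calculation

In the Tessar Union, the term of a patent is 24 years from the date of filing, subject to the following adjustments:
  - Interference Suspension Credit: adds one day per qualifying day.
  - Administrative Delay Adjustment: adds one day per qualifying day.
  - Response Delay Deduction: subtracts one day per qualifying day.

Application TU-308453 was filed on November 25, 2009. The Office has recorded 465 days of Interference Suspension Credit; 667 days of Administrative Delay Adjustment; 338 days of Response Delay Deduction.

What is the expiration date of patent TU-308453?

January 28, 2036

Base term: filing date + 24 years → 25 November 2033.
Interference Suspension Credit: +465 days → 5 March 2035.
Administrative Delay Adjustment: +667 days → 31 December 2036.
Response Delay Deduction: −338 days → 28 January 2036.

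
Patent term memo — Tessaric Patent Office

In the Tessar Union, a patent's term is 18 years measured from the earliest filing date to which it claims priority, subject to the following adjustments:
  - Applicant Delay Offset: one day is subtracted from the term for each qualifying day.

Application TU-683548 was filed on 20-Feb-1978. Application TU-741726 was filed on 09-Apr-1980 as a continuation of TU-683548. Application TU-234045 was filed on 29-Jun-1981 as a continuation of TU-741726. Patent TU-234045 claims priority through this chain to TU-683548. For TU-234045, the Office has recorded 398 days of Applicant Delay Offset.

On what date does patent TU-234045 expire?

Earliest priority filing: 20 February 1978.
Base term: 20 February 1978 + 18 years → 20 February 1996.
Applicant Delay Offset: −398 days → 18 January 1995.

1995-01-18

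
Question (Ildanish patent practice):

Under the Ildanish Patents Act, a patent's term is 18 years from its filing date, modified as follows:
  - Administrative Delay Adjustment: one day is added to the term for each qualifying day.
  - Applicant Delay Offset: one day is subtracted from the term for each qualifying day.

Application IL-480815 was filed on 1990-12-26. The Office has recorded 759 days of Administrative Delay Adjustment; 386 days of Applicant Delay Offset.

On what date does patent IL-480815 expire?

Base term: filing date + 18 years → 26 December 2008.
Administrative Delay Adjustment: +759 days → 24 January 2011.
Applicant Delay Offset: −386 days → 3 January 2010.

January 3, 2010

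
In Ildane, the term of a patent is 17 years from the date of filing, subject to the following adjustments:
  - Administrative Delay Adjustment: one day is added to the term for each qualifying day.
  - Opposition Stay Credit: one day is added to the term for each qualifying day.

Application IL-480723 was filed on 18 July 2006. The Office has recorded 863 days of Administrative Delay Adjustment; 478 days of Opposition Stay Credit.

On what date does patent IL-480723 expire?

Base term: filing date + 17 years → 18 July 2023.
Administrative Delay Adjustment: +863 days → 27 November 2025.
Opposition Stay Credit: +478 days → 20 March 2027.

2027-03-20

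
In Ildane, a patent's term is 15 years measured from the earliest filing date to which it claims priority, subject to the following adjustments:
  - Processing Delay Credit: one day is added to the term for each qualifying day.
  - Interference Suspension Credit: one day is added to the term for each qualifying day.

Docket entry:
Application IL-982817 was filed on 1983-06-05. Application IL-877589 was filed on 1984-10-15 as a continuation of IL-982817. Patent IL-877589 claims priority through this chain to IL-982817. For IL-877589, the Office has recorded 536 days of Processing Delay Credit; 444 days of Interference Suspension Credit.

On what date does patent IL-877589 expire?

February 9, 2001

Earliest priority filing: 5 June 1983.
Base term: 5 June 1983 + 15 years → 5 June 1998.
Processing Delay Credit: +536 days → 23 November 1999.
Interference Suspension Credit: +444 days → 9 February 2001.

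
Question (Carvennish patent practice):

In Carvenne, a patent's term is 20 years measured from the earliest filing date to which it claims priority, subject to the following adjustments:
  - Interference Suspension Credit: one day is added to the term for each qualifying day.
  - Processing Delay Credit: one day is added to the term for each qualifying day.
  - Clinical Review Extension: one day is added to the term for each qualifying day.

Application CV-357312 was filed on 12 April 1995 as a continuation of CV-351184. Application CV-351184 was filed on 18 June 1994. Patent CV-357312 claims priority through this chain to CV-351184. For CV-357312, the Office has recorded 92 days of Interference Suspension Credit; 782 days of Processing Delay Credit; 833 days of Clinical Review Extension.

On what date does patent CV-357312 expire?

Earliest priority filing: 18 June 1994.
Base term: 18 June 1994 + 20 years → 18 June 2014.
Interference Suspension Credit: +92 days → 18 September 2014.
Processing Delay Credit: +782 days → 8 November 2016.
Clinical Review Extension: +833 days → 19 February 2019.

February 19, 2019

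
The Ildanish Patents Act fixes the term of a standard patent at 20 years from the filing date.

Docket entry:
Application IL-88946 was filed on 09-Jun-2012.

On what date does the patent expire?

2032-06-09

Filing date + 20 years → 9 June 2032.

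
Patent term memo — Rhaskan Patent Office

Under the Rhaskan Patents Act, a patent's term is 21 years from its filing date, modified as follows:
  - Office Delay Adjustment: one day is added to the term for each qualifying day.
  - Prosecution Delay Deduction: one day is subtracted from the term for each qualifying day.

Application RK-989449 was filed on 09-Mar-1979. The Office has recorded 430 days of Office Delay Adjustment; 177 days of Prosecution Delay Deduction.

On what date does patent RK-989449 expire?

Base term: filing date + 21 years → 9 March 2000.
Office Delay Adjustment: +430 days → 13 May 2001.
Prosecution Delay Deduction: −177 days → 17 November 2000.

November 17, 2000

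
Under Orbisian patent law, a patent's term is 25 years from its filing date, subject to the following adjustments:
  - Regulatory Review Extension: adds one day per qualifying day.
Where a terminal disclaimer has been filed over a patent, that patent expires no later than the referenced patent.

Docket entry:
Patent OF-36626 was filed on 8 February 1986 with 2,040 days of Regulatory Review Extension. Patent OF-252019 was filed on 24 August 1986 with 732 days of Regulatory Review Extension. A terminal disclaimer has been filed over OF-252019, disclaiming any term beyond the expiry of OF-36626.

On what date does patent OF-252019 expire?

Natural term of OF-252019:
  Base: filing + 25 years → 24 August 2011.
  Regulatory Review Extension: +732 days → 25 August 2013.
Expiry of referenced patent OF-36626:
  Base: filing + 25 years → 8 February 2011.
  Regulatory Review Extension: +2040 days → 9 September 2016.
Terminal disclaimer: OF-252019 expires on the earlier of 25 August 2013 and 9 September 2016.

August 25, 2013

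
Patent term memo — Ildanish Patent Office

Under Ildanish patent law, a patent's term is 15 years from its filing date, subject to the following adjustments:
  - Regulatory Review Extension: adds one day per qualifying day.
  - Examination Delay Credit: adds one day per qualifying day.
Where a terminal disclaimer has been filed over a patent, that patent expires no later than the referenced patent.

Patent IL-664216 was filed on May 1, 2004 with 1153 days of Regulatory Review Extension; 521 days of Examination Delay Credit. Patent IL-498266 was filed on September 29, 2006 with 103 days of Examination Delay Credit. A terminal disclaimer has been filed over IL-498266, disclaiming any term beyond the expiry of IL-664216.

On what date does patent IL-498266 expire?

Natural term of IL-498266:
  Base: filing + 15 years → 29 September 2021.
  Examination Delay Credit: +103 days → 10 January 2022.
Expiry of referenced patent IL-664216:
  Base: filing + 15 years → 1 May 2019.
  Regulatory Review Extension: +1153 days → 27 June 2022.
  Examination Delay Credit: +521 days → 30 November 2023.
Terminal disclaimer: IL-498266 expires on the earlier of 10 January 2022 and 30 November 2023.

January 10, 2022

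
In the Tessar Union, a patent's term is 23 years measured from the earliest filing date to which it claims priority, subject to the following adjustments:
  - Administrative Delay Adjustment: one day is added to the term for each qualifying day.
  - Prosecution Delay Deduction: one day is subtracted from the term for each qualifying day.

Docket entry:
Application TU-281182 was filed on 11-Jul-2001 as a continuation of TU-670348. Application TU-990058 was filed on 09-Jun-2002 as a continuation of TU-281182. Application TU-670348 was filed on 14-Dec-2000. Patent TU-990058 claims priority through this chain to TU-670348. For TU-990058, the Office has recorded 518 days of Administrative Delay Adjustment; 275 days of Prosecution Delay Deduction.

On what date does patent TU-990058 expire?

2024-08-13

Earliest priority filing: 14 December 2000.
Base term: 14 December 2000 + 23 years → 14 December 2023.
Administrative Delay Adjustment: +518 days → 15 May 2025.
Prosecution Delay Deduction: −275 days → 13 August 2024.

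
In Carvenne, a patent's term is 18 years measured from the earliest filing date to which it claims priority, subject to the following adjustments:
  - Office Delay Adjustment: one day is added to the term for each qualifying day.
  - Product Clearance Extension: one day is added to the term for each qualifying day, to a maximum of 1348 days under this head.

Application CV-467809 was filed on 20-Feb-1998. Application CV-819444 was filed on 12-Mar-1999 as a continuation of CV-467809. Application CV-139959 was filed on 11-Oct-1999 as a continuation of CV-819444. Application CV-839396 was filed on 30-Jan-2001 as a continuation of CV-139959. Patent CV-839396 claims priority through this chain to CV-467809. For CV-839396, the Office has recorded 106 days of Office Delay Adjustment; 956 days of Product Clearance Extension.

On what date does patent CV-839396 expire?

2019-01-17

Earliest priority filing: 20 February 1998.
Base term: 20 February 1998 + 18 years → 20 February 2016.
Office Delay Adjustment: +106 days → 5 June 2016.
Product Clearance Extension: 956 days (within the 1348-day cap) → +956 days → 17 January 2019.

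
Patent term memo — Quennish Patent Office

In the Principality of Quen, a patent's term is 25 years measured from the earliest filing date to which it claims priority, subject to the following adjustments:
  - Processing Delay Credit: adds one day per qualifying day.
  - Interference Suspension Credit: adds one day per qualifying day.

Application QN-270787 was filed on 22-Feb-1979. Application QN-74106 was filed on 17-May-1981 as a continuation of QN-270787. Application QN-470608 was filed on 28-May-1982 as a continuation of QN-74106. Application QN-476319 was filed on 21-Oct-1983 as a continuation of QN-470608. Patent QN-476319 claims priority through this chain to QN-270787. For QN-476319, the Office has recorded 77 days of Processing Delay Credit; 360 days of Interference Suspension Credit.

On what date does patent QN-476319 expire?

Earliest priority filing: 22 February 1979.
Base term: 22 February 1979 + 25 years → 22 February 2004.
Processing Delay Credit: +77 days → 9 May 2004.
Interference Suspension Credit: +360 days → 4 May 2005.

2005-05-04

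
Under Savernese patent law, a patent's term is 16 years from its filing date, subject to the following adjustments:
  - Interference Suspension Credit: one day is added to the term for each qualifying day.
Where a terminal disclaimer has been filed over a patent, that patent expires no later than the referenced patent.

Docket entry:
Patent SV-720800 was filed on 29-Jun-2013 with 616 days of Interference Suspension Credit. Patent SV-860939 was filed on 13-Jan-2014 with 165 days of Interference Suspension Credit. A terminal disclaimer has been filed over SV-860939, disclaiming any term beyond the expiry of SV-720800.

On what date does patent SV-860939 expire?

June 27, 2030

Natural term of SV-860939:
  Base: filing + 16 years → 13 January 2030.
  Interference Suspension Credit: +165 days → 27 June 2030.
Expiry of referenced patent SV-720800:
  Base: filing + 16 years → 29 June 2029.
  Interference Suspension Credit: +616 days → 7 March 2031.
Terminal disclaimer: SV-860939 expires on the earlier of 27 June 2030 and 7 March 2031.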